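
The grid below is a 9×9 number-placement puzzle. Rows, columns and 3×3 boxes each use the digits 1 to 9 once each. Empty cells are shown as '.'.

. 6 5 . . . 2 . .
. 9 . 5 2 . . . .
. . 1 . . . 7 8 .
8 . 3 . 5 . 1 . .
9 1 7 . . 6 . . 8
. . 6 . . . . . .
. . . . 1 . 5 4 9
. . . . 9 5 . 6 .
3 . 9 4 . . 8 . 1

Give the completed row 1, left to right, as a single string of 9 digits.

465871293

R8C7 = 3 (sole candidate).
R5C7 = 4 (sole candidate).
R6C7 = 9 (sole candidate).
R2C7 = 6 (sole candidate).
R5C5 = 3 (sole candidate).
R5C4 = 2 (sole candidate).
R5C8 = 5 (sole candidate).
R3C9 = 5 (hidden single in row 3).
R4C9 = 6 (hidden single in row 4).
R8C1 = 1 (hidden single in row 8).
R9C2 = 5 (hidden single in row 9).
R9C5 = 6 (hidden single in row 9).
R3C5 = 4 (sole candidate).
R3C1 = 2 (sole candidate).
R3C2 = 3 (sole candidate).
R3C6 = 9 (sole candidate).
R3C4 = 6 (sole candidate).
R1C8 = 9: in row 1, 9 can only go here (every other open cell in that row sees a 9).
R4C4 = 9 (hidden single in row 4).
R6C1 = 5 (hidden single in row 6).
R7C1 = 6 (hidden single in row 7).
R2C8 = 1 (hidden single in column 8).
R6C8 = 3 (hidden single in column 8).
R2C3 = 8 (hidden single in box 1).
R7C3 = 2 (sole candidate).
R8C3 = 4 (sole candidate).
R8C9 = 2 (hidden single in row 8).
R6C9 = 7 (sole candidate).
R9C8 = 7 (sole candidate).
R4C8 = 2 (sole candidate).
R6C5 = 8 (sole candidate).
R9C6 = 2 (sole candidate).
R1C5 = 7: row 1 has {2,5,6,9}; col 5 has {1,2,3,4,5,6,8,9}; box has {2,4,5,6,9} → only 7 remains.
R2C6 = 3 (sole candidate).
R2C9 = 4 (sole candidate).
R4C2 = 4 (sole candidate).
R4C6 = 7 (sole candidate).
R6C2 = 2 (sole candidate).
R6C4 = 1 (sole candidate).
R6C6 = 4 (sole candidate).
R7C6 = 8 (sole candidate).
R8C4 = 7 (sole candidate).
R1C1 = 4: row 1 has {2,5,6,7,9}; col 1 has {1,2,3,5,6,8,9}; box has {1,2,3,5,6,8,9} → only 4 remains.
R1C4 = 8: row 1 has {2,4,5,6,7,9}; col 4 has {1,2,4,5,6,7,9}; box has {2,3,4,5,6,7,9} → only 8 remains.
R1C6 = 1: row 1 has {2,4,5,6,7,8,9}; col 6 has {2,3,4,5,6,7,8,9}; box has {2,3,4,5,6,7,8,9} → only 1 remains.
R1C9 = 3: row 1 has {1,2,4,5,6,7,8,9}; col 9 has {1,2,4,5,6,7,8,9}; box has {1,2,4,5,6,7,8,9} → only 3 remains.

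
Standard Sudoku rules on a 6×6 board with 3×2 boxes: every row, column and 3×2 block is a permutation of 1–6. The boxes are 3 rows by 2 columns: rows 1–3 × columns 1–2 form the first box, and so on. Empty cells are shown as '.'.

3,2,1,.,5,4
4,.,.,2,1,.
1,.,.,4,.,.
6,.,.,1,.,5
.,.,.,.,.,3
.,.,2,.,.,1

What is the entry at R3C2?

6

R1C4 = 6: row 1 has {1,2,3,4,5}; col 4 has {1,2,4}; box has {1,2,4} → only 6 remains.
R2C6 = 6: row 2 has {1,2,4}; col 6 has {1,3,4,5}; box has {1,4,5} → only 6 remains.
R3C6 = 2: row 3 has {1,4}; col 6 has {1,3,4,5,6}; box has {1,4,5,6} → only 2 remains.
R5C4 = 5: row 5 has {3}; col 4 has {1,2,4,6}; box has {1,2} → only 5 remains.
R6C1 = 5: row 6 has {1,2}; col 1 has {1,3,4,6}; box has {6} → only 5 remains.
R6C4 = 3: row 6 has {1,2,5}; col 4 has {1,2,4,5,6}; box has {1,2,5} → only 3 remains.
R2C2 = 5: row 2 has {1,2,4,6}; col 2 has {2}; box has {1,2,3,4} → only 5 remains.
R2C3 = 3: row 2 has {1,2,4,5,6}; col 3 has {1,2}; box has {1,2,4,6} → only 3 remains.
R3C2 = 6: row 3 has {1,2,4}; col 2 has {2,5}; box has {1,2,3,4,5} → only 6 remains.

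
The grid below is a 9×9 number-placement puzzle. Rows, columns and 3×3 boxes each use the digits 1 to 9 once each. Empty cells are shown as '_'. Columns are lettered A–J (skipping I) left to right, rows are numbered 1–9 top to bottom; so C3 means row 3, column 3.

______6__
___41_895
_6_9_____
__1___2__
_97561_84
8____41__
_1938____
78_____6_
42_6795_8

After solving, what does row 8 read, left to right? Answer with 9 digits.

G5 = 3: row 5 has {1,4,5,6,7,8,9}; col 7 has {1,2,5,6,8}; box has {1,2,4,8} → only 3 remains.
C9 = 3: row 9 has {2,4,5,6,7,8,9}; col 3 has {1,7,9}; box has {1,2,4,7,8,9} → only 3 remains.
H9 = 1: row 9 has {2,3,4,5,6,7,8,9}; col 8 has {6,8,9}; box has {5,6,8} → only 1 remains.
C2 = 2: row 2 has {1,4,5,8,9}; col 3 has {1,3,7,9}; box has {6} → only 2 remains.
A5 = 2: row 5 has {1,3,4,5,6,7,8,9}; col 1 has {4,7,8}; box has {1,7,8,9} → only 2 remains.
C8 = 5: row 8 has {6,7,8}; col 3 has {1,2,3,7,9}; box has {1,2,3,4,7,8,9} → only 5 remains.
F8 = 2: row 8 has {5,6,7,8}; col 6 has {1,4,9}; box has {3,6,7,8,9} → only 2 remains.
A2 = 3: row 2 has {1,2,4,5,8,9}; col 1 has {2,4,7,8}; box has {2,6} → only 3 remains.
B2 = 7: row 2 has {1,2,3,4,5,8,9}; col 2 has {1,2,6,8,9}; box has {2,3,6} → only 7 remains.
F2 = 6: row 2 has {1,2,3,4,5,7,8,9}; col 6 has {1,2,4,9}; box has {1,4,9} → only 6 remains.
C6 = 6: row 6 has {1,4,8}; col 3 has {1,2,3,5,7,9}; box has {1,2,7,8,9} → only 6 remains.
A7 = 6: row 7 has {1,3,8,9}; col 1 has {2,3,4,7,8}; box has {1,2,3,4,5,7,8,9} → only 6 remains.
F7 = 5: row 7 has {1,3,6,8,9}; col 6 has {1,2,4,6,9}; box has {2,3,6,7,8,9} → only 5 remains.
D8 = 1: row 8 has {2,5,6,7,8}; col 4 has {3,4,5,6,9}; box has {2,3,5,6,7,8,9} → only 1 remains.
E8 = 4: row 8 has {1,2,5,6,7,8}; col 5 has {1,6,7,8}; box has {1,2,3,5,6,7,8,9} → only 4 remains.
G8 = 9: row 8 has {1,2,4,5,6,7,8}; col 7 has {1,2,3,5,6,8}; box has {1,5,6,8} → only 9 remains.
J8 = 3: row 8 has {1,2,4,5,6,7,8,9}; col 9 has {4,5,8}; box has {1,5,6,8,9} → only 3 remains.

785142963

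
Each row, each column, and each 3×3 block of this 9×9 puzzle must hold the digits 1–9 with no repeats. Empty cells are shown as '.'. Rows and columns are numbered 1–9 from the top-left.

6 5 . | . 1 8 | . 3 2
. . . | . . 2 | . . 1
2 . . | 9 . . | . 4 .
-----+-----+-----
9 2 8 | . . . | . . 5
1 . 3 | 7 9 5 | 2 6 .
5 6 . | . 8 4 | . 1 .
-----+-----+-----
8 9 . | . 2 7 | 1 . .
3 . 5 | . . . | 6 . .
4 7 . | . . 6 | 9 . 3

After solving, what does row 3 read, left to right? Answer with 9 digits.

row 1, column 4 = 4 (sole candidate).
row 1, column 7 = 7 (sole candidate).
row 2, column 1 = 7 (sole candidate).
row 3, column 3 = 1: row 3 has {2,4,9}; col 3 has {3,5,8}; box has {2,5,6,7} → only 1 remains.
row 3, column 6 = 3: row 3 has {1,2,4,9}; col 6 has {2,4,5,6,7,8}; box has {1,2,4,8,9} → only 3 remains.
row 4, column 6 = 1 (sole candidate).
row 4, column 8 = 7 (sole candidate).
row 5, column 2 = 4 (sole candidate).
row 5, column 9 = 8 (sole candidate).
row 6, column 3 = 7 (sole candidate).
row 6, column 7 = 3 (sole candidate).
row 6, column 9 = 9 (sole candidate).
row 7, column 3 = 6 (sole candidate).
row 7, column 8 = 5 (sole candidate).
row 7, column 9 = 4 (sole candidate).
row 8, column 2 = 1 (sole candidate).
row 8, column 4 = 8 (sole candidate).
row 8, column 5 = 4 (sole candidate).
row 8, column 6 = 9 (sole candidate).
row 8, column 8 = 2 (sole candidate).
row 8, column 9 = 7 (sole candidate).
row 9, column 3 = 2 (sole candidate).
row 9, column 5 = 5 (sole candidate).
row 9, column 8 = 8 (sole candidate).
row 1, column 3 = 9 (sole candidate).
row 2, column 3 = 4 (sole candidate).
row 2, column 5 = 6 (sole candidate).
row 2, column 8 = 9 (sole candidate).
row 3, column 2 = 8: row 3 has {1,2,3,4,9}; col 2 has {1,2,4,5,6,7,9}; box has {1,2,4,5,6,7,9} → only 8 remains.
row 3, column 5 = 7: row 3 has {1,2,3,4,8,9}; col 5 has {1,2,4,5,6,8,9}; box has {1,2,3,4,6,8,9} → only 7 remains.
row 3, column 7 = 5: row 3 has {1,2,3,4,7,8,9}; col 7 has {1,2,3,6,7,9}; box has {1,2,3,4,7,9} → only 5 remains.
row 3, column 9 = 6: row 3 has {1,2,3,4,5,7,8,9}; col 9 has {1,2,3,4,5,7,8,9}; box has {1,2,3,4,5,7,9} → only 6 remains.

281973546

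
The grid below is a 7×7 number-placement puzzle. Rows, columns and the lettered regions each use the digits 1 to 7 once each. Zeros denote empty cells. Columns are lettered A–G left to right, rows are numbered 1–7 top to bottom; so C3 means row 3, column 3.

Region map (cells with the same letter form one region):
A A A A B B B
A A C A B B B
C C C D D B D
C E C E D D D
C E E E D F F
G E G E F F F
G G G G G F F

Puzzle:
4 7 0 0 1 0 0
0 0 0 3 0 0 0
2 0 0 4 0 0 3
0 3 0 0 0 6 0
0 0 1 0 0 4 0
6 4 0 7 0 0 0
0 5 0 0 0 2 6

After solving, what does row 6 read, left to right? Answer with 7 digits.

D7 = 1 (sole candidate).
F1 = 3 (hidden single in row 1).
B3 = 1 (hidden single in row 3).
A2 = 1 (hidden single in row 2).
C3 = 6 (hidden single in row 3).
D1 = 6 (hidden single in row 1).
B2 = 2 (sole candidate).
B5 = 6 (sole candidate).
C1 = 5 (sole candidate).
G1 = 2 (sole candidate).
E2 = 6 (hidden single in row 2).
G4 = 1 (hidden single in row 4).
C4 = 4 (hidden single in row 4).
C2 = 7 (sole candidate).
F2 = 5 (sole candidate).
G2 = 4 (sole candidate).
F3 = 7 (sole candidate).
A4 = 5 (sole candidate).
D4 = 2 (sole candidate).
E4 = 7 (sole candidate).
A5 = 3 (sole candidate).
D5 = 5 (sole candidate).
E5 = 2 (sole candidate).
G5 = 7 (sole candidate).
F6 = 1: row 6 has {4,6,7}; col 6 has {2,3,4,5,6,7}; region has {2,4,6,7} → only 1 remains.
G6 = 5: row 6 has {1,4,6,7}; col 7 has {1,2,3,4,6,7}; region has {1,2,4,6,7} → only 5 remains.
A7 = 7 (sole candidate).
C7 = 3 (sole candidate).
E7 = 4 (sole candidate).
E3 = 5 (sole candidate).
C6 = 2: row 6 has {1,4,5,6,7}; col 3 has {1,3,4,5,6,7}; region has {1,3,4,5,6,7} → only 2 remains.
E6 = 3: row 6 has {1,2,4,5,6,7}; col 5 has {1,2,4,5,6,7}; region has {1,2,4,5,6,7} → only 3 remains.

6427315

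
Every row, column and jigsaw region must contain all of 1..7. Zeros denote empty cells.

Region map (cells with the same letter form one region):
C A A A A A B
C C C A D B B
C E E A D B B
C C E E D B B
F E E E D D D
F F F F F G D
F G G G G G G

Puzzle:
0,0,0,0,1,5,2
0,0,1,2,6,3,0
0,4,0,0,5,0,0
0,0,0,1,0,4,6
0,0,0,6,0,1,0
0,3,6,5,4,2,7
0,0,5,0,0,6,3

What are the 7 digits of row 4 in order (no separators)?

5271346

R2C7 = 5 (sole candidate).
R3C6 = 7 (sole candidate).
R3C7 = 1 (sole candidate).
R5C7 = 4 (sole candidate).
R6C1 = 1 (sole candidate).
R7C5 = 7 (sole candidate).
R2C2 = 7 (sole candidate).
R3C4 = 3 (sole candidate).
R7C1 = 2 (sole candidate).
R7C2 = 1 (sole candidate).
R7C4 = 4 (sole candidate).
R1C2 = 6 (sole candidate).
R1C4 = 7 (sole candidate).
R2C1 = 4 (sole candidate).
R3C1 = 6 (sole candidate).
R3C3 = 2 (sole candidate).
R5C1 = 7 (sole candidate).
R5C2 = 5 (sole candidate).
R5C3 = 3 (sole candidate).
R5C5 = 2 (sole candidate).
R1C1 = 3 (sole candidate).
R1C3 = 4 (sole candidate).
R4C1 = 5: row 4 has {1,4,6}; col 1 has {1,2,3,4,6,7}; region has {1,3,4,6,7} → only 5 remains.
R4C2 = 2: row 4 has {1,4,5,6}; col 2 has {1,3,4,5,6,7}; region has {1,3,4,5,6,7} → only 2 remains.
R4C3 = 7: row 4 has {1,2,4,5,6}; col 3 has {1,2,3,4,5,6}; region has {1,2,3,4,5,6} → only 7 remains.
R4C5 = 3: row 4 has {1,2,4,5,6,7}; col 5 has {1,2,4,5,6,7}; region has {1,2,4,5,6,7} → only 3 remains.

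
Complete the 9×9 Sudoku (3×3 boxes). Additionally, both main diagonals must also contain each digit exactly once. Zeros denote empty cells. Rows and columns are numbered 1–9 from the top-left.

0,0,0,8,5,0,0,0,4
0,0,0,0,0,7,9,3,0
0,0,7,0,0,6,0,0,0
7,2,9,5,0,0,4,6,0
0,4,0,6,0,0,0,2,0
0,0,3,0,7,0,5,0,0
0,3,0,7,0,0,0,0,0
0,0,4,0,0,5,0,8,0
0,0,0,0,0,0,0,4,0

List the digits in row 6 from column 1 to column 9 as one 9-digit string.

row 6, column 6 = 4: in row 6, 4 can only go here (every other open cell in that row sees a 4).
row 6, column 4 = 2: in row 6, 2 can only go here (every other open cell in that row sees a 2).
row 7, column 5 = 4 (hidden single in row 7).
row 1, column 8 = 7 (hidden single in column 8).
row 8, column 2 = 7 (hidden single in anti-diagonal).
row 9, column 7 = 7 (hidden single in row 9).
row 5, column 9 = 7 (hidden single in row 5).
Singles propagation stalls; row 6, column 8 is still open with candidates {1,9}.
  Try row 6, column 8 = 1: this forces row 3, column 8=5, row 7, column 8=9, row 6, column 9=9, row 9, column 2=5; then anti-diagonal has no cell left for 5 — contradiction.
So row 6, column 8 = 9.
Singles propagation stalls before every target cell is settled. Branch on row 3, column 7 (candidates {1,8}).
  Try row 3, column 7 = 1: this forces row 3, column 8=5, row 4, column 6=8, row 5, column 5=9, row 7, column 8=1, row 7, column 1=8, row 9, column 5=8, row 9, column 2=5; then anti-diagonal has no cell left for 5 — contradiction.
So row 3, column 7 = 8.
row 4, column 6 = 1 (sole candidate).
row 5, column 5 = 9 (sole candidate).
Singles propagation stalls; row 6, column 1 is still open with candidates {1,6,8}.
  Try row 6, column 1 = 1: this forces row 6, column 9=8, row 4, column 9=3, row 5, column 7=1, row 6, column 2=6, row 2, column 2=1; then row 1 has no cell left for 1 — contradiction.
  Try row 6, column 1 = 8: this forces row 6, column 9=1, row 5, column 7=3, row 6, column 2=6, row 2, column 2=1, row 2, column 4=4, row 2, column 5=2, row 4, column 9=8, row 5, column 6=8; then row 7 has no cell left for 8 — contradiction.
So row 6, column 1 = 6.
row 9, column 1 = 5 (sole candidate).
row 7, column 3 = 6 (sole candidate).
row 5, column 3 = 5 (hidden single in row 5).
row 2, column 9 = 5 (hidden single in row 2).
row 3, column 8 = 1 (sole candidate).
row 3, column 9 = 2 (sole candidate).
row 7, column 8 = 5 (sole candidate).
row 1, column 7 = 6 (sole candidate).
row 3, column 5 = 3 (sole candidate).
row 4, column 5 = 8 (sole candidate).
row 4, column 9 = 3 (sole candidate).
row 5, column 6 = 3 (sole candidate).
row 5, column 7 = 1 (sole candidate).
row 6, column 9 = 8: row 6 has {2,3,4,5,6,7,9}; col 9 has {2,3,4,5,7}; box has {1,2,3,4,5,6,7,9} → only 8 remains.
row 7, column 7 = 2 (sole candidate).
row 8, column 7 = 3 (sole candidate).
row 5, column 1 = 8 (sole candidate).
row 6, column 2 = 1: row 6 has {2,3,4,5,6,7,8,9}; col 2 has {2,3,4,7}; box has {2,3,4,5,6,7,8,9} → only 1 remains.

613274598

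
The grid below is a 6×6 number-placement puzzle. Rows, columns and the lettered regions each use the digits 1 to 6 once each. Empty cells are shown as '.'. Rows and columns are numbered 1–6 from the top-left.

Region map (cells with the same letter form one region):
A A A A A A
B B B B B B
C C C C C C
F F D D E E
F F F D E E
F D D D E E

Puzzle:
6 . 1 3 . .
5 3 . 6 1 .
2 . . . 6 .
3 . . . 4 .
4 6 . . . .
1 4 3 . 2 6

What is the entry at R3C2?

R1C5 = 5: row 1 has {1,3,6}; col 5 has {1,2,4,6}; region has {1,3,6} → only 5 remains.
R5C5 = 3: row 5 has {4,6}; col 5 has {1,2,4,5,6}; region has {2,4,6} → only 3 remains.
R6C4 = 5: row 6 has {1,2,3,4,6}; col 4 has {3,6}; region has {3,4} → only 5 remains.
R1C2 = 2: row 1 has {1,3,5,6}; col 2 has {3,4,6}; region has {1,3,5,6} → only 2 remains.
R1C6 = 4: row 1 has {1,2,3,5,6}; col 6 has {6}; region has {1,2,3,5,6} → only 4 remains.
R2C6 = 2: row 2 has {1,3,5,6}; col 6 has {4,6}; region has {1,3,5,6} → only 2 remains.
R4C2 = 5: row 4 has {3,4}; col 2 has {2,3,4,6}; region has {1,3,4,6} → only 5 remains.
R4C6 = 1: row 4 has {3,4,5}; col 6 has {2,4,6}; region has {2,3,4,6} → only 1 remains.
R5C3 = 2: row 5 has {3,4,6}; col 3 has {1,3}; region has {1,3,4,5,6} → only 2 remains.
R5C4 = 1: row 5 has {2,3,4,6}; col 4 has {3,5,6}; region has {3,4,5} → only 1 remains.
R5C6 = 5: row 5 has {1,2,3,4,6}; col 6 has {1,2,4,6}; region has {1,2,3,4,6} → only 5 remains.
R2C3 = 4: row 2 has {1,2,3,5,6}; col 3 has {1,2,3}; region has {1,2,3,5,6} → only 4 remains.
R3C2 = 1: row 3 has {2,6}; col 2 has {2,3,4,5,6}; region has {2,6} → only 1 remains.

1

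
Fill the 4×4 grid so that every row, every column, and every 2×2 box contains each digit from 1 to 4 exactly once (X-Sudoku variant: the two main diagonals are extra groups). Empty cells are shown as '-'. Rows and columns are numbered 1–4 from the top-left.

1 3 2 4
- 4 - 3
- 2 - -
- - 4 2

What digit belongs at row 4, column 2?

1

row 2, column 1 = 2 (sole candidate).
row 2, column 3 = 1 (sole candidate).
row 3, column 3 = 3 (sole candidate).
row 3, column 4 = 1 (sole candidate).
row 4, column 1 = 3 (sole candidate).
row 4, column 2 = 1: row 4 has {2,3,4}; col 2 has {2,3,4}; box has {2,3} → only 1 remains.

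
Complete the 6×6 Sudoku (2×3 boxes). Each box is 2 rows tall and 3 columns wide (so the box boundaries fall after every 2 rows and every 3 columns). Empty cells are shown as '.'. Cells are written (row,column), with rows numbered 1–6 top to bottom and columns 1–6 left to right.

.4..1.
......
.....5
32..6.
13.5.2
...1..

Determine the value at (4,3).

(4,4) = 4: row 4 has {2,3,6}; col 4 has {1,5}; box has {5,6} → only 4 remains.
(4,6) = 1: row 4 has {2,3,4,6}; col 6 has {2,5}; box has {4,5,6} → only 1 remains.
(5,5) = 4: row 5 has {1,2,3,5}; col 5 has {1,6}; box has {1,2,5} → only 4 remains.
(6,5) = 3: row 6 has {1}; col 5 has {1,4,6}; box has {1,2,4,5} → only 3 remains.
(6,6) = 6: row 6 has {1,3}; col 6 has {1,2,5}; box has {1,2,3,4,5} → only 6 remains.
(1,6) = 3: row 1 has {1,4}; col 6 has {1,2,5,6}; box has {1} → only 3 remains.
(2,6) = 4: row 2 has {}; col 6 has {1,2,3,5,6}; box has {1,3} → only 4 remains.
(3,5) = 2: row 3 has {5}; col 5 has {1,3,4,6}; box has {1,4,5,6} → only 2 remains.
(4,3) = 5: row 4 has {1,2,3,4,6}; col 3 has {}; box has {2,3} → only 5 remains.

5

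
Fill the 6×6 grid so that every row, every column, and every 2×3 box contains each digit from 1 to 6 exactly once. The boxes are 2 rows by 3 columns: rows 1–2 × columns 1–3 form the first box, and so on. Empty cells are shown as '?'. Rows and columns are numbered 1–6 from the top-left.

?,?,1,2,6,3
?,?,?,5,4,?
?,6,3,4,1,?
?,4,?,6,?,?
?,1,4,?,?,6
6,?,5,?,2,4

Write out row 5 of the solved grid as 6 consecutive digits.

214356

R1C2 = 5: row 1 has {1,2,3,6}; col 2 has {1,4,6}; box has {1} → only 5 remains.
R2C6 = 1: row 2 has {4,5}; col 6 has {3,4,6}; box has {2,3,4,5,6} → only 1 remains.
R4C3 = 2: row 4 has {4,6}; col 3 has {1,3,4,5}; box has {3,4,6} → only 2 remains.
R4C6 = 5: row 4 has {2,4,6}; col 6 has {1,3,4,6}; box has {1,4,6} → only 5 remains.
R5C4 = 3: row 5 has {1,4,6}; col 4 has {2,4,5,6}; box has {2,4,6} → only 3 remains.
R5C5 = 5: row 5 has {1,3,4,6}; col 5 has {1,2,4,6}; box has {2,3,4,6} → only 5 remains.
R6C2 = 3: row 6 has {2,4,5,6}; col 2 has {1,4,5,6}; box has {1,4,5,6} → only 3 remains.
R6C4 = 1: row 6 has {2,3,4,5,6}; col 4 has {2,3,4,5,6}; box has {2,3,4,5,6} → only 1 remains.
R1C1 = 4: row 1 has {1,2,3,5,6}; col 1 has {6}; box has {1,5} → only 4 remains.
R2C2 = 2: row 2 has {1,4,5}; col 2 has {1,3,4,5,6}; box has {1,4,5} → only 2 remains.
R2C3 = 6: row 2 has {1,2,4,5}; col 3 has {1,2,3,4,5}; box has {1,2,4,5} → only 6 remains.
R3C1 = 5: row 3 has {1,3,4,6}; col 1 has {4,6}; box has {2,3,4,6} → only 5 remains.
R3C6 = 2: row 3 has {1,3,4,5,6}; col 6 has {1,3,4,5,6}; box has {1,4,5,6} → only 2 remains.
R4C1 = 1: row 4 has {2,4,5,6}; col 1 has {4,5,6}; box has {2,3,4,5,6} → only 1 remains.
R4C5 = 3: row 4 has {1,2,4,5,6}; col 5 has {1,2,4,5,6}; box has {1,2,4,5,6} → only 3 remains.
R5C1 = 2: row 5 has {1,3,4,5,6}; col 1 has {1,4,5,6}; box has {1,3,4,5,6} → only 2 remains.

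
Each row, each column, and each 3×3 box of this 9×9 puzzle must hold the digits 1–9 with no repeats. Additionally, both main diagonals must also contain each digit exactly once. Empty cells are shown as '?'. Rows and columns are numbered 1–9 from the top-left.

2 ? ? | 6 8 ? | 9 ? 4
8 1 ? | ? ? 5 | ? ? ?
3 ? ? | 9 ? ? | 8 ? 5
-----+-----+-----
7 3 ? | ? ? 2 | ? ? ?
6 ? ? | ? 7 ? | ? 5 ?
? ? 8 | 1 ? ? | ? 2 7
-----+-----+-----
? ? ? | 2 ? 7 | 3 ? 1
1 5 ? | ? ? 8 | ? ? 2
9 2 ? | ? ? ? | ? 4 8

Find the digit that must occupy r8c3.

r1c2 = 7: row 1 has {2,4,6,8,9}; col 2 has {1,2,3,5}; box has {1,2,3,8} → only 7 remains.
r1c3 = 5: row 1 has {2,4,6,7,8,9}; col 3 has {8}; box has {1,2,3,7,8} → only 5 remains.
r7c1 = 4: row 7 has {1,2,3,7}; col 1 has {1,2,3,6,7,8,9}; box has {1,2,5,9} → only 4 remains.
r7c3 = 6: row 7 has {1,2,3,4,7}; col 3 has {5,8}; box has {1,2,4,5,9}; anti-diagonal has {1,2,4,5,7,8,9} → only 6 remains.
r7c8 = 9: row 7 has {1,2,3,4,6,7}; col 8 has {2,4,5}; box has {1,2,3,4,8} → only 9 remains.
r8c8 = 6: row 8 has {1,2,5,8}; col 8 has {2,4,5,9}; box has {1,2,3,4,8,9}; main diagonal has {1,2,3,7,8} → only 6 remains.
r2c8 = 3: row 2 has {1,5,8}; col 8 has {2,4,5,6,9}; box has {4,5,8,9}; anti-diagonal has {1,2,4,5,6,7,8,9} → only 3 remains.
r2c9 = 6: row 2 has {1,3,5,8}; col 9 has {1,2,4,5,7,8}; box has {3,4,5,8,9} → only 6 remains.
r3c3 = 4: row 3 has {3,5,8,9}; col 3 has {5,6,8}; box has {1,2,3,5,7,8}; main diagonal has {1,2,3,6,7,8} → only 4 remains.
r3c6 = 1: row 3 has {3,4,5,8,9}; col 6 has {2,5,7,8}; box has {5,6,8,9} → only 1 remains.
r3c8 = 7: row 3 has {1,3,4,5,8,9}; col 8 has {2,3,4,5,6,9}; box has {3,4,5,6,8,9} → only 7 remains.
r4c4 = 5: row 4 has {2,3,7}; col 4 has {1,2,6,9}; box has {1,2,7}; main diagonal has {1,2,3,4,6,7,8} → only 5 remains.
r4c9 = 9: row 4 has {2,3,5,7}; col 9 has {1,2,4,5,6,7,8}; box has {2,5,7} → only 9 remains.
r5c9 = 3: row 5 has {5,6,7}; col 9 has {1,2,4,5,6,7,8,9}; box has {2,5,7,9} → only 3 remains.
r6c1 = 5: row 6 has {1,2,7,8}; col 1 has {1,2,3,4,6,7,8,9}; box has {3,6,7,8} → only 5 remains.
r6c6 = 9: row 6 has {1,2,5,7,8}; col 6 has {1,2,5,7,8}; box has {1,2,5,7}; main diagonal has {1,2,3,4,5,6,7,8} → only 9 remains.
r7c2 = 8: row 7 has {1,2,3,4,6,7,9}; col 2 has {1,2,3,5,7}; box has {1,2,4,5,6,9} → only 8 remains.
r7c5 = 5: row 7 has {1,2,3,4,6,7,8,9}; col 5 has {7,8}; box has {2,7,8} → only 5 remains.
r8c7 = 7: row 8 has {1,2,5,6,8}; col 7 has {3,8,9}; box has {1,2,3,4,6,8,9} → only 7 remains.
r9c4 = 3: row 9 has {2,4,8,9}; col 4 has {1,2,5,6,9}; box has {2,5,7,8} → only 3 remains.
r9c6 = 6: row 9 has {2,3,4,8,9}; col 6 has {1,2,5,7,8,9}; box has {2,3,5,7,8} → only 6 remains.
r9c7 = 5: row 9 has {2,3,4,6,8,9}; col 7 has {3,7,8,9}; box has {1,2,3,4,6,7,8,9} → only 5 remains.
r1c6 = 3: row 1 has {2,4,5,6,7,8,9}; col 6 has {1,2,5,6,7,8,9}; box has {1,5,6,8,9} → only 3 remains.
r1c8 = 1: row 1 has {2,3,4,5,6,7,8,9}; col 8 has {2,3,4,5,6,7,9}; box has {3,4,5,6,7,8,9} → only 1 remains.
r2c3 = 9: row 2 has {1,3,5,6,8}; col 3 has {4,5,6,8}; box has {1,2,3,4,5,7,8} → only 9 remains.
r2c7 = 2: row 2 has {1,3,5,6,8,9}; col 7 has {3,5,7,8,9}; box has {1,3,4,5,6,7,8,9} → only 2 remains.
r3c2 = 6: row 3 has {1,3,4,5,7,8,9}; col 2 has {1,2,3,5,7,8}; box has {1,2,3,4,5,7,8,9} → only 6 remains.
r3c5 = 2: row 3 has {1,3,4,5,6,7,8,9}; col 5 has {5,7,8}; box has {1,3,5,6,8,9} → only 2 remains.
r4c3 = 1: row 4 has {2,3,5,7,9}; col 3 has {4,5,6,8,9}; box has {3,5,6,7,8} → only 1 remains.
r4c8 = 8: row 4 has {1,2,3,5,7,9}; col 8 has {1,2,3,4,5,6,7,9}; box has {2,3,5,7,9} → only 8 remains.
r5c3 = 2: row 5 has {3,5,6,7}; col 3 has {1,4,5,6,8,9}; box has {1,3,5,6,7,8} → only 2 remains.
r5c6 = 4: row 5 has {2,3,5,6,7}; col 6 has {1,2,3,5,6,7,8,9}; box has {1,2,5,7,9} → only 4 remains.
r5c7 = 1: row 5 has {2,3,4,5,6,7}; col 7 has {2,3,5,7,8,9}; box has {2,3,5,7,8,9} → only 1 remains.
r6c2 = 4: row 6 has {1,2,5,7,8,9}; col 2 has {1,2,3,5,6,7,8}; box has {1,2,3,5,6,7,8} → only 4 remains.
r6c7 = 6: row 6 has {1,2,4,5,7,8,9}; col 7 has {1,2,3,5,7,8,9}; box has {1,2,3,5,7,8,9} → only 6 remains.
r8c3 = 3: row 8 has {1,2,5,6,7,8}; col 3 has {1,2,4,5,6,8,9}; box has {1,2,4,5,6,8,9} → only 3 remains.

3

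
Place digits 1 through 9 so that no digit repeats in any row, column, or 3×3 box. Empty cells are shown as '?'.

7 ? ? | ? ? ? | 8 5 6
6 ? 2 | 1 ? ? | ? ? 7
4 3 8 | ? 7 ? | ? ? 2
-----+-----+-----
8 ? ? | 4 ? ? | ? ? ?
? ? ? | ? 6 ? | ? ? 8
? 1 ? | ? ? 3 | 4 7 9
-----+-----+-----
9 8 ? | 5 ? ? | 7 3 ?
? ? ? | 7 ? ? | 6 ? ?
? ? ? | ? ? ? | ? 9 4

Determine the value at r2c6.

r1c2 = 9: row 1 has {5,6,7,8}; col 2 has {1,3,8}; box has {2,3,4,6,7,8} → only 9 remains.
r1c3 = 1: row 1 has {5,6,7,8,9}; col 3 has {2,8}; box has {2,3,4,6,7,8,9} → only 1 remains.
r2c2 = 5: row 2 has {1,2,6,7}; col 2 has {1,3,8,9}; box has {1,2,3,4,6,7,8,9} → only 5 remains.
r2c8 = 4: row 2 has {1,2,5,6,7}; col 8 has {3,5,7,9}; box has {2,5,6,7,8} → only 4 remains.
r3c8 = 1: row 3 has {2,3,4,7,8}; col 8 has {3,4,5,7,9}; box has {2,4,5,6,7,8} → only 1 remains.
r5c8 = 2: row 5 has {6,8}; col 8 has {1,3,4,5,7,9}; box has {4,7,8,9} → only 2 remains.
r7c9 = 1: row 7 has {3,5,7,8,9}; col 9 has {2,4,6,7,8,9}; box has {3,4,6,7,9} → only 1 remains.
r8c8 = 8: row 8 has {6,7}; col 8 has {1,2,3,4,5,7,9}; box has {1,3,4,6,7,9} → only 8 remains.
r8c9 = 5: row 8 has {6,7,8}; col 9 has {1,2,4,6,7,8,9}; box has {1,3,4,6,7,8,9} → only 5 remains.
r9c7 = 2: row 9 has {4,9}; col 7 has {4,6,7,8}; box has {1,3,4,5,6,7,8,9} → only 2 remains.
r3c7 = 9: row 3 has {1,2,3,4,7,8}; col 7 has {2,4,6,7,8}; box has {1,2,4,5,6,7,8} → only 9 remains.
r4c8 = 6: row 4 has {4,8}; col 8 has {1,2,3,4,5,7,8,9}; box has {2,4,7,8,9} → only 6 remains.
r4c9 = 3: row 4 has {4,6,8}; col 9 has {1,2,4,5,6,7,8,9}; box has {2,4,6,7,8,9} → only 3 remains.
r5c4 = 9: row 5 has {2,6,8}; col 4 has {1,4,5,7}; box has {3,4,6} → only 9 remains.
r2c7 = 3: row 2 has {1,2,4,5,6,7}; col 7 has {2,4,6,7,8,9}; box has {1,2,4,5,6,7,8,9} → only 3 remains.
r3c4 = 6: row 3 has {1,2,3,4,7,8,9}; col 4 has {1,4,5,7,9}; box has {1,7} → only 6 remains.
r3c6 = 5: row 3 has {1,2,3,4,6,7,8,9}; col 6 has {3}; box has {1,6,7} → only 5 remains.
r4c3 = 9: in row 4, 9 can only go here (every other open cell in that row sees a 9).
r6c3 = 6: in row 6, 6 can only go here (every other open cell in that row sees a 6).
r7c3 = 4: row 7 has {1,3,5,7,8,9}; col 3 has {1,2,6,8,9}; box has {8,9} → only 4 remains.
r7c5 = 2: row 7 has {1,3,4,5,7,8,9}; col 5 has {6,7}; box has {5,7} → only 2 remains.
r7c6 = 6: row 7 has {1,2,3,4,5,7,8,9}; col 6 has {3,5}; box has {2,5,7} → only 6 remains.
r8c2 = 2: row 8 has {5,6,7,8}; col 2 has {1,3,5,8,9}; box has {4,8,9} → only 2 remains.
r8c3 = 3: row 8 has {2,5,6,7,8}; col 3 has {1,2,4,6,8,9}; box has {2,4,8,9} → only 3 remains.
r4c2 = 7: row 4 has {3,4,6,8,9}; col 2 has {1,2,3,5,8,9}; box has {1,6,8,9} → only 7 remains.
r5c2 = 4: row 5 has {2,6,8,9}; col 2 has {1,2,3,5,7,8,9}; box has {1,6,7,8,9} → only 4 remains.
r5c3 = 5: row 5 has {2,4,6,8,9}; col 3 has {1,2,3,4,6,8,9}; box has {1,4,6,7,8,9} → only 5 remains.
r5c7 = 1: row 5 has {2,4,5,6,8,9}; col 7 has {2,3,4,6,7,8,9}; box has {2,3,4,6,7,8,9} → only 1 remains.
r6c1 = 2: row 6 has {1,3,4,6,7,9}; col 1 has {4,6,7,8,9}; box has {1,4,5,6,7,8,9} → only 2 remains.
r6c4 = 8: row 6 has {1,2,3,4,6,7,9}; col 4 has {1,4,5,6,7,9}; box has {3,4,6,9} → only 8 remains.
r6c5 = 5: row 6 has {1,2,3,4,6,7,8,9}; col 5 has {2,6,7}; box has {3,4,6,8,9} → only 5 remains.
r8c1 = 1: row 8 has {2,3,5,6,7,8}; col 1 has {2,4,6,7,8,9}; box has {2,3,4,8,9} → only 1 remains.
r9c1 = 5: row 9 has {2,4,9}; col 1 has {1,2,4,6,7,8,9}; box has {1,2,3,4,8,9} → only 5 remains.
r9c2 = 6: row 9 has {2,4,5,9}; col 2 has {1,2,3,4,5,7,8,9}; box has {1,2,3,4,5,8,9} → only 6 remains.
r9c3 = 7: row 9 has {2,4,5,6,9}; col 3 has {1,2,3,4,5,6,8,9}; box has {1,2,3,4,5,6,8,9} → only 7 remains.
r9c4 = 3: row 9 has {2,4,5,6,7,9}; col 4 has {1,4,5,6,7,8,9}; box has {2,5,6,7} → only 3 remains.
r1c4 = 2: row 1 has {1,5,6,7,8,9}; col 4 has {1,3,4,5,6,7,8,9}; box has {1,5,6,7} → only 2 remains.
r1c6 = 4: row 1 has {1,2,5,6,7,8,9}; col 6 has {3,5,6}; box has {1,2,5,6,7} → only 4 remains.
r4c5 = 1: row 4 has {3,4,6,7,8,9}; col 5 has {2,5,6,7}; box has {3,4,5,6,8,9} → only 1 remains.
r4c6 = 2: row 4 has {1,3,4,6,7,8,9}; col 6 has {3,4,5,6}; box has {1,3,4,5,6,8,9} → only 2 remains.
r4c7 = 5: row 4 has {1,2,3,4,6,7,8,9}; col 7 has {1,2,3,4,6,7,8,9}; box has {1,2,3,4,6,7,8,9} → only 5 remains.
r5c1 = 3: row 5 has {1,2,4,5,6,8,9}; col 1 has {1,2,4,5,6,7,8,9}; box has {1,2,4,5,6,7,8,9} → only 3 remains.
r5c6 = 7: row 5 has {1,2,3,4,5,6,8,9}; col 6 has {2,3,4,5,6}; box has {1,2,3,4,5,6,8,9} → only 7 remains.
r8c6 = 9: row 8 has {1,2,3,5,6,7,8}; col 6 has {2,3,4,5,6,7}; box has {2,3,5,6,7} → only 9 remains.
r9c5 = 8: row 9 has {2,3,4,5,6,7,9}; col 5 has {1,2,5,6,7}; box has {2,3,5,6,7,9} → only 8 remains.
r9c6 = 1: row 9 has {2,3,4,5,6,7,8,9}; col 6 has {2,3,4,5,6,7,9}; box has {2,3,5,6,7,8,9} → only 1 remains.
r1c5 = 3: row 1 has {1,2,4,5,6,7,8,9}; col 5 has {1,2,5,6,7,8}; box has {1,2,4,5,6,7} → only 3 remains.
r2c5 = 9: row 2 has {1,2,3,4,5,6,7}; col 5 has {1,2,3,5,6,7,8}; box has {1,2,3,4,5,6,7} → only 9 remains.
r2c6 = 8: row 2 has {1,2,3,4,5,6,7,9}; col 6 has {1,2,3,4,5,6,7,9}; box has {1,2,3,4,5,6,7,9} → only 8 remains.

8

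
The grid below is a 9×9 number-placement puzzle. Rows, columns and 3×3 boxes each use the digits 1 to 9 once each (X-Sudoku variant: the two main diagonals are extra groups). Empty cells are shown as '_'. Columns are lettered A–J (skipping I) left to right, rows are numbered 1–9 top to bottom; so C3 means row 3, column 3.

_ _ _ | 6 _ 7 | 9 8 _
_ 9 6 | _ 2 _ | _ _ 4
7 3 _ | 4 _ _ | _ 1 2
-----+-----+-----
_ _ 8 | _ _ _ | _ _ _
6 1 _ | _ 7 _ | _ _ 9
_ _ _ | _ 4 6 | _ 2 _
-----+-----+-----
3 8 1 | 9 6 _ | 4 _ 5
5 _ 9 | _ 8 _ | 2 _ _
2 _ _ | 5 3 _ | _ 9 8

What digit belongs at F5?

5

A1 = 1 (sole candidate).
E1 = 5 (sole candidate).
J1 = 3 (sole candidate).
A2 = 8 (sole candidate).
H2 = 5 (sole candidate).
C3 = 5 (sole candidate).
E3 = 9 (sole candidate).
F3 = 8 (sole candidate).
G3 = 6 (sole candidate).
E4 = 1 (sole candidate).
F4 = 9 (sole candidate).
A6 = 9 (sole candidate).
D6 = 8 (sole candidate).
F7 = 2 (sole candidate).
H7 = 7 (sole candidate).
B8 = 4 (sole candidate).
F8 = 1 (sole candidate).
H8 = 3 (sole candidate).
J8 = 6 (sole candidate).
C9 = 7 (sole candidate).
F9 = 4 (sole candidate).
G9 = 1 (sole candidate).
B1 = 2 (sole candidate).
C1 = 4 (sole candidate).
F2 = 3 (sole candidate).
G2 = 7 (sole candidate).
A4 = 4 (sole candidate).
D4 = 2 (sole candidate).
H4 = 6 (sole candidate).
J4 = 7 (sole candidate).
D5 = 3 (sole candidate).
F5 = 5: row 5 has {1,3,6,7,9}; col 6 has {1,2,3,4,6,7,8,9}; box has {1,2,3,4,6,7,8,9} → only 5 remains.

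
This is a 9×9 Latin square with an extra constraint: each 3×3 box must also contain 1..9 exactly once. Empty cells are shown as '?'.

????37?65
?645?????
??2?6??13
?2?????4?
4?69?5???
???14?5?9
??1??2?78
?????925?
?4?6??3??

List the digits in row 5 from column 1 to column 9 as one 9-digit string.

r7c5 = 5: row 7 has {1,2,7,8}; col 5 has {3,4,6}; box has {2,6,9} → only 5 remains.
r9c8 = 9: row 9 has {3,4,6}; col 8 has {1,4,5,6,7}; box has {2,3,5,7,8} → only 9 remains.
r9c9 = 1: row 9 has {3,4,6,9}; col 9 has {3,5,8,9}; box has {2,3,5,7,8,9} → only 1 remains.
r9c6 = 8: row 9 has {1,3,4,6,9}; col 6 has {2,5,7,9}; box has {2,5,6,9} → only 8 remains.
r2c6 = 1: row 2 has {4,5,6}; col 6 has {2,5,7,8,9}; box has {3,5,6,7} → only 1 remains.
r3c6 = 4: row 3 has {1,2,3,6}; col 6 has {1,2,5,7,8,9}; box has {1,3,5,6,7} → only 4 remains.
r9c5 = 7: row 9 has {1,3,4,6,8,9}; col 5 has {3,4,5,6}; box has {2,5,6,8,9} → only 7 remains.
r3c4 = 8: row 3 has {1,2,3,4,6}; col 4 has {1,5,6,9}; box has {1,3,4,5,6,7} → only 8 remains.
r4c5 = 8: row 4 has {2,4}; col 5 has {3,4,5,6,7}; box has {1,4,5,9} → only 8 remains.
r5c5 = 2: row 5 has {4,5,6,9}; col 5 has {3,4,5,6,7,8}; box has {1,4,5,8,9} → only 2 remains.
r5c9 = 7: row 5 has {2,4,5,6,9}; col 9 has {1,3,5,8,9}; box has {4,5,9} → only 7 remains.
r8c5 = 1: row 8 has {2,5,9}; col 5 has {2,3,4,5,6,7,8}; box has {2,5,6,7,8,9} → only 1 remains.
r9c3 = 5: row 9 has {1,3,4,6,7,8,9}; col 3 has {1,2,4,6}; box has {1,4} → only 5 remains.
r1c4 = 2: row 1 has {3,5,6,7}; col 4 has {1,5,6,8,9}; box has {1,3,4,5,6,7,8} → only 2 remains.
r2c5 = 9: row 2 has {1,4,5,6}; col 5 has {1,2,3,4,5,6,7,8}; box has {1,2,3,4,5,6,7,8} → only 9 remains.
r2c9 = 2: row 2 has {1,4,5,6,9}; col 9 has {1,3,5,7,8,9}; box has {1,3,5,6} → only 2 remains.
r4c9 = 6: row 4 has {2,4,8}; col 9 has {1,2,3,5,7,8,9}; box has {4,5,7,9} → only 6 remains.
r8c9 = 4: row 8 has {1,2,5,9}; col 9 has {1,2,3,5,6,7,8,9}; box has {1,2,3,5,7,8,9} → only 4 remains.
r9c1 = 2: row 9 has {1,3,4,5,6,7,8,9}; col 1 has {4}; box has {1,4,5} → only 2 remains.
r2c8 = 8: row 2 has {1,2,4,5,6,9}; col 8 has {1,4,5,6,7,9}; box has {1,2,3,5,6} → only 8 remains.
r4c6 = 3: row 4 has {2,4,6,8}; col 6 has {1,2,4,5,7,8,9}; box has {1,2,4,5,8,9} → only 3 remains.
r4c7 = 1: row 4 has {2,3,4,6,8}; col 7 has {2,3,5}; box has {4,5,6,7,9} → only 1 remains.
r5c7 = 8: row 5 has {2,4,5,6,7,9}; col 7 has {1,2,3,5}; box has {1,4,5,6,7,9} → only 8 remains.
r5c8 = 3: row 5 has {2,4,5,6,7,8,9}; col 8 has {1,4,5,6,7,8,9}; box has {1,4,5,6,7,8,9} → only 3 remains.
r6c6 = 6: row 6 has {1,4,5,9}; col 6 has {1,2,3,4,5,7,8,9}; box has {1,2,3,4,5,8,9} → only 6 remains.
r6c8 = 2: row 6 has {1,4,5,6,9}; col 8 has {1,3,4,5,6,7,8,9}; box has {1,3,4,5,6,7,8,9} → only 2 remains.
r7c7 = 6: row 7 has {1,2,5,7,8}; col 7 has {1,2,3,5,8}; box has {1,2,3,4,5,7,8,9} → only 6 remains.
r8c4 = 3: row 8 has {1,2,4,5,9}; col 4 has {1,2,5,6,8,9}; box has {1,2,5,6,7,8,9} → only 3 remains.
r2c7 = 7: row 2 has {1,2,4,5,6,8,9}; col 7 has {1,2,3,5,6,8}; box has {1,2,3,5,6,8} → only 7 remains.
r3c7 = 9: row 3 has {1,2,3,4,6,8}; col 7 has {1,2,3,5,6,7,8}; box has {1,2,3,5,6,7,8} → only 9 remains.
r4c4 = 7: row 4 has {1,2,3,4,6,8}; col 4 has {1,2,3,5,6,8,9}; box has {1,2,3,4,5,6,8,9} → only 7 remains.
r5c2 = 1: row 5 has {2,3,4,5,6,7,8,9}; col 2 has {2,4,6}; box has {2,4,6} → only 1 remains.

416925837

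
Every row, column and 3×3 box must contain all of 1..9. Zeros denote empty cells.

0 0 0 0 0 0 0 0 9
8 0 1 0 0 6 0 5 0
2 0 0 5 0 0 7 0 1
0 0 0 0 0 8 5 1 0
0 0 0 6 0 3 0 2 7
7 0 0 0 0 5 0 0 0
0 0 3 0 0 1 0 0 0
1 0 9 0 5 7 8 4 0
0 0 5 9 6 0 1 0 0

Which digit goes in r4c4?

r9c1 = 4: row 9 has {1,5,6,9}; col 1 has {1,2,7,8}; box has {1,3,5,9} → only 4 remains.
r9c6 = 2: row 9 has {1,4,5,6,9}; col 6 has {1,3,5,6,7,8}; box has {1,5,6,7,9} → only 2 remains.
r9c9 = 3: row 9 has {1,2,4,5,6,9}; col 9 has {1,7,9}; box has {1,4,8} → only 3 remains.
r1c6 = 4: row 1 has {9}; col 6 has {1,2,3,5,6,7,8}; box has {5,6} → only 4 remains.
r3c6 = 9: row 3 has {1,2,5,7}; col 6 has {1,2,3,4,5,6,7,8}; box has {4,5,6} → only 9 remains.
r7c1 = 6: row 7 has {1,3}; col 1 has {1,2,4,7,8}; box has {1,3,4,5,9} → only 6 remains.
r8c2 = 2: row 8 has {1,4,5,7,8,9}; col 2 has {}; box has {1,3,4,5,6,9} → only 2 remains.
r8c4 = 3: row 8 has {1,2,4,5,7,8,9}; col 4 has {5,6,9}; box has {1,2,5,6,7,9} → only 3 remains.
r8c9 = 6: row 8 has {1,2,3,4,5,7,8,9}; col 9 has {1,3,7,9}; box has {1,3,4,8} → only 6 remains.
r9c8 = 7: row 9 has {1,2,3,4,5,6,9}; col 8 has {1,2,4,5}; box has {1,3,4,6,8} → only 7 remains.
r4c9 = 4: row 4 has {1,5,8}; col 9 has {1,3,6,7,9}; box has {1,2,5,7} → only 4 remains.
r5c7 = 9: row 5 has {2,3,6,7}; col 7 has {1,5,7,8}; box has {1,2,4,5,7} → only 9 remains.
r6c9 = 8: row 6 has {5,7}; col 9 has {1,3,4,6,7,9}; box has {1,2,4,5,7,9} → only 8 remains.
r7c7 = 2: row 7 has {1,3,6}; col 7 has {1,5,7,8,9}; box has {1,3,4,6,7,8} → only 2 remains.
r7c8 = 9: row 7 has {1,2,3,6}; col 8 has {1,2,4,5,7}; box has {1,2,3,4,6,7,8} → only 9 remains.
r7c9 = 5: row 7 has {1,2,3,6,9}; col 9 has {1,3,4,6,7,8,9}; box has {1,2,3,4,6,7,8,9} → only 5 remains.
r9c2 = 8: row 9 has {1,2,3,4,5,6,7,9}; col 2 has {2}; box has {1,2,3,4,5,6,9} → only 8 remains.
r2c9 = 2: row 2 has {1,5,6,8}; col 9 has {1,3,4,5,6,7,8,9}; box has {1,5,7,9} → only 2 remains.
r5c1 = 5: row 5 has {2,3,6,7,9}; col 1 has {1,2,4,6,7,8}; box has {7} → only 5 remains.
r7c2 = 7: row 7 has {1,2,3,5,6,9}; col 2 has {2,8}; box has {1,2,3,4,5,6,8,9} → only 7 remains.
r1c1 = 3: row 1 has {4,9}; col 1 has {1,2,4,5,6,7,8}; box has {1,2,8} → only 3 remains.
r1c7 = 6: row 1 has {3,4,9}; col 7 has {1,2,5,7,8,9}; box has {1,2,5,7,9} → only 6 remains.
r1c8 = 8: row 1 has {3,4,6,9}; col 8 has {1,2,4,5,7,9}; box has {1,2,5,6,7,9} → only 8 remains.
r2c4 = 7: row 2 has {1,2,5,6,8}; col 4 has {3,5,6,9}; box has {4,5,6,9} → only 7 remains.
r2c5 = 3: row 2 has {1,2,5,6,7,8}; col 5 has {5,6}; box has {4,5,6,7,9} → only 3 remains.
r2c7 = 4: row 2 has {1,2,3,5,6,7,8}; col 7 has {1,2,5,6,7,8,9}; box has {1,2,5,6,7,8,9} → only 4 remains.
r3c5 = 8: row 3 has {1,2,5,7,9}; col 5 has {3,5,6}; box has {3,4,5,6,7,9} → only 8 remains.
r3c8 = 3: row 3 has {1,2,5,7,8,9}; col 8 has {1,2,4,5,7,8,9}; box has {1,2,4,5,6,7,8,9} → only 3 remains.
r4c1 = 9: row 4 has {1,4,5,8}; col 1 has {1,2,3,4,5,6,7,8}; box has {5,7} → only 9 remains.
r4c4 = 2: row 4 has {1,4,5,8,9}; col 4 has {3,5,6,7,9}; box has {3,5,6,8} → only 2 remains.

2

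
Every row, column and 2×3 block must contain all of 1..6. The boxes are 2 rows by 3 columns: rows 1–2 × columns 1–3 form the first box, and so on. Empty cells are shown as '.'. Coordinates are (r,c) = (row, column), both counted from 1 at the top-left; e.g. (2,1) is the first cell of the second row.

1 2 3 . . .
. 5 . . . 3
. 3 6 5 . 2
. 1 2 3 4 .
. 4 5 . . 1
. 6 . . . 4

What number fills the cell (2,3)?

(2,3) = 4: row 2 has {3,5}; col 3 has {2,3,5,6}; box has {1,2,3,5} → only 4 remains.

4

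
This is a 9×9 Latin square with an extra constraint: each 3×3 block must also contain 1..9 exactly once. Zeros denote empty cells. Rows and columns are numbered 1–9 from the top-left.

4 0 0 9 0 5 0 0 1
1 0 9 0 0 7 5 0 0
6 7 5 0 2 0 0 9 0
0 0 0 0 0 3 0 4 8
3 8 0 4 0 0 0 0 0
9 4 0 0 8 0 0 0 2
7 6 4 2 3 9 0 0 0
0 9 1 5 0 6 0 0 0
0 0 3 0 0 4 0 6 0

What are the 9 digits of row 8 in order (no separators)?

891576234

row 1, column 5 = 6: row 1 has {1,4,5,9}; col 5 has {2,3,8}; box has {2,5,7,9} → only 6 remains.
row 2, column 5 = 4: row 2 has {1,5,7,9}; col 5 has {2,3,6,8}; box has {2,5,6,7,9} → only 4 remains.
row 6, column 6 = 1: row 6 has {2,4,8,9}; col 6 has {3,4,5,6,7,9}; box has {3,4,8} → only 1 remains.
row 7, column 9 = 5: row 7 has {2,3,4,6,7,9}; col 9 has {1,2,8}; box has {6} → only 5 remains.
row 8, column 5 = 7: row 8 has {1,5,6,9}; col 5 has {2,3,4,6,8}; box has {2,3,4,5,6,9} → only 7 remains.
row 9, column 5 = 1: row 9 has {3,4,6}; col 5 has {2,3,4,6,7,8}; box has {2,3,4,5,6,7,9} → only 1 remains.
row 3, column 6 = 8: row 3 has {2,5,6,7,9}; col 6 has {1,3,4,5,6,7,9}; box has {2,4,5,6,7,9} → only 8 remains.
row 5, column 6 = 2: row 5 has {3,4,8}; col 6 has {1,3,4,5,6,7,8,9}; box has {1,3,4,8} → only 2 remains.
row 9, column 4 = 8: row 9 has {1,3,4,6}; col 4 has {2,4,5,9}; box has {1,2,3,4,5,6,7,9} → only 8 remains.
row 2, column 4 = 3: row 2 has {1,4,5,7,9}; col 4 has {2,4,5,8,9}; box has {2,4,5,6,7,8,9} → only 3 remains.
row 2, column 9 = 6: row 2 has {1,3,4,5,7,9}; col 9 has {1,2,5,8}; box has {1,5,9} → only 6 remains.
row 3, column 4 = 1: row 3 has {2,5,6,7,8,9}; col 4 has {2,3,4,5,8,9}; box has {2,3,4,5,6,7,8,9} → only 1 remains.
row 2, column 2 = 2: row 2 has {1,3,4,5,6,7,9}; col 2 has {4,6,7,8,9}; box has {1,4,5,6,7,9} → only 2 remains.
row 2, column 8 = 8: row 2 has {1,2,3,4,5,6,7,9}; col 8 has {4,6,9}; box has {1,5,6,9} → only 8 remains.
row 7, column 8 = 1: row 7 has {2,3,4,5,6,7,9}; col 8 has {4,6,8,9}; box has {5,6} → only 1 remains.
row 9, column 2 = 5: row 9 has {1,3,4,6,8}; col 2 has {2,4,6,7,8,9}; box has {1,3,4,6,7,9} → only 5 remains.
row 1, column 2 = 3: row 1 has {1,4,5,6,9}; col 2 has {2,4,5,6,7,8,9}; box has {1,2,4,5,6,7,9} → only 3 remains.
row 1, column 3 = 8: row 1 has {1,3,4,5,6,9}; col 3 has {1,3,4,5,9}; box has {1,2,3,4,5,6,7,9} → only 8 remains.
row 4, column 2 = 1: row 4 has {3,4,8}; col 2 has {2,3,4,5,6,7,8,9}; box has {3,4,8,9} → only 1 remains.
row 7, column 7 = 8: row 7 has {1,2,3,4,5,6,7,9}; col 7 has {5}; box has {1,5,6} → only 8 remains.
row 9, column 1 = 2: row 9 has {1,3,4,5,6,8}; col 1 has {1,3,4,6,7,9}; box has {1,3,4,5,6,7,9} → only 2 remains.
row 4, column 1 = 5: row 4 has {1,3,4,8}; col 1 has {1,2,3,4,6,7,9}; box has {1,3,4,8,9} → only 5 remains.
row 4, column 5 = 9: row 4 has {1,3,4,5,8}; col 5 has {1,2,3,4,6,7,8}; box has {1,2,3,4,8} → only 9 remains.
row 5, column 5 = 5: row 5 has {2,3,4,8}; col 5 has {1,2,3,4,6,7,8,9}; box has {1,2,3,4,8,9} → only 5 remains.
row 5, column 8 = 7: row 5 has {2,3,4,5,8}; col 8 has {1,4,6,8,9}; box has {2,4,8} → only 7 remains.
row 5, column 9 = 9: row 5 has {2,3,4,5,7,8}; col 9 has {1,2,5,6,8}; box has {2,4,7,8} → only 9 remains.
row 8, column 1 = 8: row 8 has {1,5,6,7,9}; col 1 has {1,2,3,4,5,6,7,9}; box has {1,2,3,4,5,6,7,9} → only 8 remains.
row 9, column 9 = 7: row 9 has {1,2,3,4,5,6,8}; col 9 has {1,2,5,6,8,9}; box has {1,5,6,8} → only 7 remains.
row 1, column 8 = 2: row 1 has {1,3,4,5,6,8,9}; col 8 has {1,4,6,7,8,9}; box has {1,5,6,8,9} → only 2 remains.
row 4, column 7 = 6: row 4 has {1,3,4,5,8,9}; col 7 has {5,8}; box has {2,4,7,8,9} → only 6 remains.
row 5, column 3 = 6: row 5 has {2,3,4,5,7,8,9}; col 3 has {1,3,4,5,8,9}; box has {1,3,4,5,8,9} → only 6 remains.
row 5, column 7 = 1: row 5 has {2,3,4,5,6,7,8,9}; col 7 has {5,6,8}; box has {2,4,6,7,8,9} → only 1 remains.
row 6, column 3 = 7: row 6 has {1,2,4,8,9}; col 3 has {1,3,4,5,6,8,9}; box has {1,3,4,5,6,8,9} → only 7 remains.
row 6, column 4 = 6: row 6 has {1,2,4,7,8,9}; col 4 has {1,2,3,4,5,8,9}; box has {1,2,3,4,5,8,9} → only 6 remains.
row 6, column 7 = 3: row 6 has {1,2,4,6,7,8,9}; col 7 has {1,5,6,8}; box has {1,2,4,6,7,8,9} → only 3 remains.
row 6, column 8 = 5: row 6 has {1,2,3,4,6,7,8,9}; col 8 has {1,2,4,6,7,8,9}; box has {1,2,3,4,6,7,8,9} → only 5 remains.
row 8, column 8 = 3: row 8 has {1,5,6,7,8,9}; col 8 has {1,2,4,5,6,7,8,9}; box has {1,5,6,7,8} → only 3 remains.
row 8, column 9 = 4: row 8 has {1,3,5,6,7,8,9}; col 9 has {1,2,5,6,7,8,9}; box has {1,3,5,6,7,8} → only 4 remains.
row 9, column 7 = 9: row 9 has {1,2,3,4,5,6,7,8}; col 7 has {1,3,5,6,8}; box has {1,3,4,5,6,7,8} → only 9 remains.
row 1, column 7 = 7: row 1 has {1,2,3,4,5,6,8,9}; col 7 has {1,3,5,6,8,9}; box has {1,2,5,6,8,9} → only 7 remains.
row 3, column 7 = 4: row 3 has {1,2,5,6,7,8,9}; col 7 has {1,3,5,6,7,8,9}; box has {1,2,5,6,7,8,9} → only 4 remains.
row 3, column 9 = 3: row 3 has {1,2,4,5,6,7,8,9}; col 9 has {1,2,4,5,6,7,8,9}; box has {1,2,4,5,6,7,8,9} → only 3 remains.
row 4, column 3 = 2: row 4 has {1,3,4,5,6,8,9}; col 3 has {1,3,4,5,6,7,8,9}; box has {1,3,4,5,6,7,8,9} → only 2 remains.
row 4, column 4 = 7: row 4 has {1,2,3,4,5,6,8,9}; col 4 has {1,2,3,4,5,6,8,9}; box has {1,2,3,4,5,6,8,9} → only 7 remains.
row 8, column 7 = 2: row 8 has {1,3,4,5,6,7,8,9}; col 7 has {1,3,4,5,6,7,8,9}; box has {1,3,4,5,6,7,8,9} → only 2 remains.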